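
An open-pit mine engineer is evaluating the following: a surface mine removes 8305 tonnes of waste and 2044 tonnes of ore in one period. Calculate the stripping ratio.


Stripping ratio = waste tonnage / ore tonnage
= 8305 / 2044
= 4.0631

4.0631


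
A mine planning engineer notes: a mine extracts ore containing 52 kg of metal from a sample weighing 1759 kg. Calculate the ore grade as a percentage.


2.9562%

Ore grade = (metal mass / ore mass) * 100
= (52 / 1759) * 100
= 0.02956225128 * 100
= 2.9562%


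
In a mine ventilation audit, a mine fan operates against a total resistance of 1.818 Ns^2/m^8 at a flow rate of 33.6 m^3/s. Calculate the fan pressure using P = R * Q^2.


Compute Q^2:
Q^2 = 33.6^2 = 1128.96
Compute pressure:
P = R * Q^2 = 1.818 * 1128.96
= 2052.4493 Pa

2052.4493 Pa


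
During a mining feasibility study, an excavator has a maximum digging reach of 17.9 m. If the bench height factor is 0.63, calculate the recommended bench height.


11.277 m

Bench height = reach * factor
= 17.9 * 0.63
= 11.277 m


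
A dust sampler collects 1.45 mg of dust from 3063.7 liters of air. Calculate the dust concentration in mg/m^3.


0.4733 mg/m^3

Convert liters to m^3: 1 m^3 = 1000 L
Concentration = mass / volume * 1000
= 1.45 / 3063.7 * 1000
= 0.0004732839377 * 1000
= 0.4733 mg/m^3


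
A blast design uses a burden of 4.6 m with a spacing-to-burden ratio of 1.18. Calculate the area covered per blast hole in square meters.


First, find the spacing:
Spacing = burden * ratio = 4.6 * 1.18
= 5.428 m
Then, calculate the area:
Area = burden * spacing = 4.6 * 5.428
= 24.9688 m^2

24.9688 m^2


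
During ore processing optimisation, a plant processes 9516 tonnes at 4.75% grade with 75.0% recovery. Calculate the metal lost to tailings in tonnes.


Total metal in feed:
= 9516 * 4.75 / 100 = 452.01 tonnes
Metal recovered:
= 452.01 * 75.0 / 100 = 339.0075 tonnes
Metal lost to tailings:
= 452.01 - 339.0075
= 113.0025 tonnes

113.0025 tonnes


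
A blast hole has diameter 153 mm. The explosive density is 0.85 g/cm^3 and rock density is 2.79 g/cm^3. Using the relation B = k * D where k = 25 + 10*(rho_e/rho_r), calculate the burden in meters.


4.2911 m

First, compute k:
rho_e / rho_r = 0.85 / 2.79 = 0.3046594982
k = 25 + 10 * 0.3046594982 = 28.04659498
Then, compute burden:
B = k * D / 1000 = 28.04659498 * 153 / 1000
= 4291.129032 / 1000
= 4.2911 m


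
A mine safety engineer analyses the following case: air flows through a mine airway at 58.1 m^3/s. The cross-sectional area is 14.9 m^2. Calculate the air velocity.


Velocity = flow rate / cross-sectional area
= 58.1 / 14.9
= 3.8993 m/s

3.8993 m/s


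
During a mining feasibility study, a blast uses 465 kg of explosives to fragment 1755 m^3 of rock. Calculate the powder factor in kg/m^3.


0.265 kg/m^3

Powder factor = explosive mass / rock volume
= 465 / 1755
= 0.265 kg/m^3


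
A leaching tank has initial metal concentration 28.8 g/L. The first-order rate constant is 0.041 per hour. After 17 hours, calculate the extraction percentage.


Compute the exponent:
-k * t = -0.041 * 17 = -0.697
Remaining concentration:
C = 28.8 * exp(-0.697)
= 28.8 * 0.4980772966
= 14.34462614 g/L
Extracted = 28.8 - 14.34462614 = 14.45537386 g/L
Extraction % = 14.45537386 / 28.8 * 100
= 50.1923%

50.1923%


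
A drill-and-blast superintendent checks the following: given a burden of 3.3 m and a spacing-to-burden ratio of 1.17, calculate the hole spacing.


3.861 m

Spacing = burden * ratio
= 3.3 * 1.17
= 3.861 m


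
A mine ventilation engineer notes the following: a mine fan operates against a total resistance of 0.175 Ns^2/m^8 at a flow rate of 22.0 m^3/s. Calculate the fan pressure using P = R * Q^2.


Compute Q^2:
Q^2 = 22.0^2 = 484.0
Compute pressure:
P = R * Q^2 = 0.175 * 484.0
= 84.7 Pa

84.7 Pa


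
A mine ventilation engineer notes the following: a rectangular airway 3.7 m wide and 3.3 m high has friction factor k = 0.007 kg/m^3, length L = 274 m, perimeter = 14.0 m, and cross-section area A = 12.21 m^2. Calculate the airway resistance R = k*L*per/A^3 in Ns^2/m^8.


Compute the numerator:
k * L * per = 0.007 * 274 * 14.0
= 26.852
Compute the denominator:
A^3 = 12.21^3 = 1820.316861
Resistance:
R = 26.852 / 1820.316861
= 0.0148 Ns^2/m^8

0.0148 Ns^2/m^8


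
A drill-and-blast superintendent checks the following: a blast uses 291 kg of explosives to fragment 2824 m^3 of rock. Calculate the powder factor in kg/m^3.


0.103 kg/m^3

Powder factor = explosive mass / rock volume
= 291 / 2824
= 0.103 kg/m^3


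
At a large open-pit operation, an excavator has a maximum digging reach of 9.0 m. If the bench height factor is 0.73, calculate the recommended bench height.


6.57 m

Bench height = reach * factor
= 9.0 * 0.73
= 6.57 m


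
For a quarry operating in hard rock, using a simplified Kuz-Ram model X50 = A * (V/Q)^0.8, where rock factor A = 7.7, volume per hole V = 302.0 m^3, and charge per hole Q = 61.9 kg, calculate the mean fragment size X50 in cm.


27.3617 cm

Compute V/Q:
V/Q = 302.0 / 61.9 = 4.878836834
Raise to the power 0.8:
(V/Q)^0.8 = 4.878836834^0.8 = 3.553473124
Multiply by A:
X50 = 7.7 * 3.553473124
= 27.3617 cm


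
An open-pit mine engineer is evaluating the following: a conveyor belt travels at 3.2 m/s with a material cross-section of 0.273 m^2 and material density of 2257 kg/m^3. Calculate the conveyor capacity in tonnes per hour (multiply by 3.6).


7098.1747 t/h

Volumetric flow = speed * area
= 3.2 * 0.273 = 0.8736 m^3/s
Mass flow = volumetric * density
= 0.8736 * 2257 = 1971.7152 kg/s
Convert to t/h: multiply by 3.6
Capacity = 1971.7152 * 3.6
= 7098.1747 t/h


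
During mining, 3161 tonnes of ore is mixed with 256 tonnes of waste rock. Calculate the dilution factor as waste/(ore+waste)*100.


Total material = ore + waste
= 3161 + 256 = 3417 tonnes
Dilution = waste / total * 100
= 256 / 3417 * 100
= 0.07491952005 * 100
= 7.492%

7.492%


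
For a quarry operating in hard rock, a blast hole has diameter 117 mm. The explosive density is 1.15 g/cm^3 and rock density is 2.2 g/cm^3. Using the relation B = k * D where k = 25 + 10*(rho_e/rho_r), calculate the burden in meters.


First, compute k:
rho_e / rho_r = 1.15 / 2.2 = 0.5227272727
k = 25 + 10 * 0.5227272727 = 30.22727273
Then, compute burden:
B = k * D / 1000 = 30.22727273 * 117 / 1000
= 3536.590909 / 1000
= 3.5366 m

3.5366 m


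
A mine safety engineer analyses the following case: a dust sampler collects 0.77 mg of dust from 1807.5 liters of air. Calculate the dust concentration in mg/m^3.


0.426 mg/m^3

Convert liters to m^3: 1 m^3 = 1000 L
Concentration = mass / volume * 1000
= 0.77 / 1807.5 * 1000
= 0.0004260027663 * 1000
= 0.426 mg/m^3


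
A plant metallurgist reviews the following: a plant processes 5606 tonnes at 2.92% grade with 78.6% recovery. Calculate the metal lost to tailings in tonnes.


35.0308 tonnes

Total metal in feed:
= 5606 * 2.92 / 100 = 163.6952 tonnes
Metal recovered:
= 163.6952 * 78.6 / 100 = 128.6644272 tonnes
Metal lost to tailings:
= 163.6952 - 128.6644272
= 35.0308 tonnes


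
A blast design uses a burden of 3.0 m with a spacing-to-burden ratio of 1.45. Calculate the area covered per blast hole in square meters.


First, find the spacing:
Spacing = burden * ratio = 3.0 * 1.45
= 4.35 m
Then, calculate the area:
Area = burden * spacing = 3.0 * 4.35
= 13.05 m^2

13.05 m^2


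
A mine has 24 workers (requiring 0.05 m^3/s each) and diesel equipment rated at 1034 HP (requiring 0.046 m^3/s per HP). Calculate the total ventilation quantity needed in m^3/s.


Airflow for workers:
Q_people = 24 * 0.05 = 1.2 m^3/s
Airflow for diesel equipment:
Q_diesel = 1034 * 0.046 = 47.564 m^3/s
Total ventilation:
Q_total = 1.2 + 47.564
= 48.764 m^3/s

48.764 m^3/s


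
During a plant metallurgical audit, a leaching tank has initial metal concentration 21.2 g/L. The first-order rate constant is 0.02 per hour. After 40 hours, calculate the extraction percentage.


55.0671%

Compute the exponent:
-k * t = -0.02 * 40 = -0.8
Remaining concentration:
C = 21.2 * exp(-0.8)
= 21.2 * 0.4493289641
= 9.525774039 g/L
Extracted = 21.2 - 9.525774039 = 11.67422596 g/L
Extraction % = 11.67422596 / 21.2 * 100
= 55.0671%


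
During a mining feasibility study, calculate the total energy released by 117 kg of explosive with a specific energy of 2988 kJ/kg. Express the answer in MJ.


Energy = mass * specific_energy / 1000
= 117 * 2988 / 1000
= 349596 / 1000
= 349.596 MJ

349.596 MJ


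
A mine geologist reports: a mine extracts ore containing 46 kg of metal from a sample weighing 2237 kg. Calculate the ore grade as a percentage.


Ore grade = (metal mass / ore mass) * 100
= (46 / 2237) * 100
= 0.02056325436 * 100
= 2.0563%

2.0563%


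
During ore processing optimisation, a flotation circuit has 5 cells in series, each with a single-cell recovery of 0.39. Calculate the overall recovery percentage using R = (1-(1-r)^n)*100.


Complement of single-cell recovery:
1 - r = 1 - 0.39 = 0.61
Raise to power n:
(1 - r)^5 = 0.61^5 = 0.0844596301
Overall recovery:
R = (1 - 0.0844596301) * 100
= 91.554%

91.554%


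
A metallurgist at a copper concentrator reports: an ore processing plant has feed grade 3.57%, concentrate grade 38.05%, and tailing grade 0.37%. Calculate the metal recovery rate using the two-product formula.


90.516%

Using the two-product formula:
R = 100 * c * (f - t) / (f * (c - t))
Numerator = 100 * 38.05 * (3.57 - 0.37)
= 100 * 38.05 * 3.2
= 12176.0
Denominator = 3.57 * (38.05 - 0.37)
= 3.57 * 37.68
= 134.5176
R = 12176.0 / 134.5176
= 90.516%


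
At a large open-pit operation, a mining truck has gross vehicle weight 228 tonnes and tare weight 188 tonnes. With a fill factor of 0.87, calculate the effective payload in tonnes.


Maximum payload = gross - tare
= 228 - 188 = 40 tonnes
Effective payload = max payload * fill factor
= 40 * 0.87
= 34.8 tonnes

34.8 tonnes


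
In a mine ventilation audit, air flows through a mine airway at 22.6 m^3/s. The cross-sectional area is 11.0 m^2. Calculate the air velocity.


Velocity = flow rate / cross-sectional area
= 22.6 / 11.0
= 2.0545 m/s

2.0545 m/s


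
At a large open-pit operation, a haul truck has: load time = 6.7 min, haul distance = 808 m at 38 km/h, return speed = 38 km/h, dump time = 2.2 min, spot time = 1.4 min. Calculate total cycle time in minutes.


Convert haul speed to m/min: 38 * 1000/60 = 633.3333333 m/min
Haul time = 808 / 633.3333333 = 1.275789474 min
Convert return speed to m/min: 38 * 1000/60 = 633.3333333 m/min
Return time = 808 / 633.3333333 = 1.275789474 min
Total cycle time:
= 6.7 + 1.275789474 + 2.2 + 1.275789474 + 1.4
= 12.8516 min

12.8516 min


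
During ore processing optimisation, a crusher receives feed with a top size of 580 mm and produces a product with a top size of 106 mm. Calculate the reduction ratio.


Reduction ratio = feed size / product size
= 580 / 106
= 5.4717

5.4717


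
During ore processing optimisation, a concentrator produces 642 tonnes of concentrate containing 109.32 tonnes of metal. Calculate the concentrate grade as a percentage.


17.028%

Grade = (metal in concentrate / concentrate mass) * 100
= (109.32 / 642) * 100
= 0.1702803738 * 100
= 17.028%


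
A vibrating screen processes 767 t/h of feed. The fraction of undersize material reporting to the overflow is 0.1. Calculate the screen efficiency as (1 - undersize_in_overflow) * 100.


90.0%

Screen efficiency = (1 - fraction of undersize in overflow) * 100
= (1 - 0.1) * 100
= 0.9 * 100
= 90.0%


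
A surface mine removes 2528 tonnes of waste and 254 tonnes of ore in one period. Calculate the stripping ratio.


9.9528

Stripping ratio = waste tonnage / ore tonnage
= 2528 / 254
= 9.9528


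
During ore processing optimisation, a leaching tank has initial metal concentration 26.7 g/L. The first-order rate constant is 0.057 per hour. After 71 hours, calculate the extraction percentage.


Compute the exponent:
-k * t = -0.057 * 71 = -4.047
Remaining concentration:
C = 26.7 * exp(-4.047)
= 26.7 * 0.01747472024
= 0.4665750305 g/L
Extracted = 26.7 - 0.4665750305 = 26.23342497 g/L
Extraction % = 26.23342497 / 26.7 * 100
= 98.2525%

98.2525%


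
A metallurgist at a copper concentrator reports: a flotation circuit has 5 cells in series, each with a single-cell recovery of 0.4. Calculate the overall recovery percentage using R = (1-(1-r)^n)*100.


92.224%

Complement of single-cell recovery:
1 - r = 1 - 0.4 = 0.6
Raise to power n:
(1 - r)^5 = 0.6^5 = 0.07776
Overall recovery:
R = (1 - 0.07776) * 100
= 92.224%


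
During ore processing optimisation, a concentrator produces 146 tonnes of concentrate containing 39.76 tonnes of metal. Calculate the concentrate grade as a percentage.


Grade = (metal in concentrate / concentrate mass) * 100
= (39.76 / 146) * 100
= 0.2723287671 * 100
= 27.2329%

27.2329%


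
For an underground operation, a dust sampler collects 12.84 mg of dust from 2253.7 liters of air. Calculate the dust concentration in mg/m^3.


Convert liters to m^3: 1 m^3 = 1000 L
Concentration = mass / volume * 1000
= 12.84 / 2253.7 * 1000
= 0.005697297777 * 1000
= 5.6973 mg/m^3

5.6973 mg/m^3


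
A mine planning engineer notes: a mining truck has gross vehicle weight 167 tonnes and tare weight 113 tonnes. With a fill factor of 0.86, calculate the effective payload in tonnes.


46.44 tonnes

Maximum payload = gross - tare
= 167 - 113 = 54 tonnes
Effective payload = max payload * fill factor
= 54 * 0.86
= 46.44 tonnes


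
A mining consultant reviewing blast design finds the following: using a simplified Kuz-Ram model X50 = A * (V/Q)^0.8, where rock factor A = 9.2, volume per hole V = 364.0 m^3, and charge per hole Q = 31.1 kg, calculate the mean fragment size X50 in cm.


65.8356 cm

Compute V/Q:
V/Q = 364.0 / 31.1 = 11.70418006
Raise to the power 0.8:
(V/Q)^0.8 = 11.70418006^0.8 = 7.156040597
Multiply by A:
X50 = 9.2 * 7.156040597
= 65.8356 cm


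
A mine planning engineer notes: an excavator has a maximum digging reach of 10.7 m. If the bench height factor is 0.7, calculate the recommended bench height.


7.49 m

Bench height = reach * factor
= 10.7 * 0.7
= 7.49 m


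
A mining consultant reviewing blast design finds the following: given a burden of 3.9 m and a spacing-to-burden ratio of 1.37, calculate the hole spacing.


Spacing = burden * ratio
= 3.9 * 1.37
= 5.343 m

5.343 m


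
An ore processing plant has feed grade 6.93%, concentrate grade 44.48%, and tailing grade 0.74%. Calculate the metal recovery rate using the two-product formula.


Using the two-product formula:
R = 100 * c * (f - t) / (f * (c - t))
Numerator = 100 * 44.48 * (6.93 - 0.74)
= 100 * 44.48 * 6.19
= 27533.12
Denominator = 6.93 * (44.48 - 0.74)
= 6.93 * 43.74
= 303.1182
R = 27533.12 / 303.1182
= 90.8329%

90.8329%


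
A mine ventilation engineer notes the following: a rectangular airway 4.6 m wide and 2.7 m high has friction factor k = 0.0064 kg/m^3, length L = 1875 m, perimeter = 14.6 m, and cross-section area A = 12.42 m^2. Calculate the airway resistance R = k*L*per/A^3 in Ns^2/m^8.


0.0914 Ns^2/m^8

Compute the numerator:
k * L * per = 0.0064 * 1875 * 14.6
= 175.2
Compute the denominator:
A^3 = 12.42^3 = 1915.864488
Resistance:
R = 175.2 / 1915.864488
= 0.0914 Ns^2/m^8


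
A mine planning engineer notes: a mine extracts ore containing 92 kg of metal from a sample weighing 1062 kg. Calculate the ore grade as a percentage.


8.6629%

Ore grade = (metal mass / ore mass) * 100
= (92 / 1062) * 100
= 0.08662900188 * 100
= 8.6629%


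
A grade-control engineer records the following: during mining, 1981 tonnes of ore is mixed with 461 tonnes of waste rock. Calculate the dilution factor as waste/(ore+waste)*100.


18.878%

Total material = ore + waste
= 1981 + 461 = 2442 tonnes
Dilution = waste / total * 100
= 461 / 2442 * 100
= 0.1887796888 * 100
= 18.878%


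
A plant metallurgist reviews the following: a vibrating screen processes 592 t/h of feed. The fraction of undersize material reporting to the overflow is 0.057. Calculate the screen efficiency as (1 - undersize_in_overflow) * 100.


Screen efficiency = (1 - fraction of undersize in overflow) * 100
= (1 - 0.057) * 100
= 0.943 * 100
= 94.3%

94.3%


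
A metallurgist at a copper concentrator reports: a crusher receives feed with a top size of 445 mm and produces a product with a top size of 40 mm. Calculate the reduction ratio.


Reduction ratio = feed size / product size
= 445 / 40
= 11.125

11.125


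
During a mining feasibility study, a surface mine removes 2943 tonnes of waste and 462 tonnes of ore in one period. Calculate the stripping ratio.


Stripping ratio = waste tonnage / ore tonnage
= 2943 / 462
= 6.3701

6.3701


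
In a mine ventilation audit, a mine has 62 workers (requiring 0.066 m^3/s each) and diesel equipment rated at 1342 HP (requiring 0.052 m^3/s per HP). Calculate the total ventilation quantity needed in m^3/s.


Airflow for workers:
Q_people = 62 * 0.066 = 4.092 m^3/s
Airflow for diesel equipment:
Q_diesel = 1342 * 0.052 = 69.784 m^3/s
Total ventilation:
Q_total = 4.092 + 69.784
= 73.876 m^3/s

73.876 m^3/s


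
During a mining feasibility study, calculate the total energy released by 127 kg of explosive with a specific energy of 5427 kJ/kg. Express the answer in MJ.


689.229 MJ

Energy = mass * specific_energy / 1000
= 127 * 5427 / 1000
= 689229 / 1000
= 689.229 MJ


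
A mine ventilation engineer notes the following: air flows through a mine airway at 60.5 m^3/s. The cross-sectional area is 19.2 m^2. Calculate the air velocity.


3.151 m/s

Velocity = flow rate / cross-sectional area
= 60.5 / 19.2
= 3.151 m/s


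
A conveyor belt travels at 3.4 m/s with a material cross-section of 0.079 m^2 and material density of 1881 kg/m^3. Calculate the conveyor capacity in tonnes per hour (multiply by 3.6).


1818.8518 t/h

Volumetric flow = speed * area
= 3.4 * 0.079 = 0.2686 m^3/s
Mass flow = volumetric * density
= 0.2686 * 1881 = 505.2366 kg/s
Convert to t/h: multiply by 3.6
Capacity = 505.2366 * 3.6
= 1818.8518 t/h


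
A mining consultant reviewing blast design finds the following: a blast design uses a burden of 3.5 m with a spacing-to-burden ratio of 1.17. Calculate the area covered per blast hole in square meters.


14.3325 m^2

First, find the spacing:
Spacing = burden * ratio = 3.5 * 1.17
= 4.095 m
Then, calculate the area:
Area = burden * spacing = 3.5 * 4.095
= 14.3325 m^2


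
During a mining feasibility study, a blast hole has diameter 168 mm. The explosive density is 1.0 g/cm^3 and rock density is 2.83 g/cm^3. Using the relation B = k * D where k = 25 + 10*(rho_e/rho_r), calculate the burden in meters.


4.7936 m

First, compute k:
rho_e / rho_r = 1.0 / 2.83 = 0.3533568905
k = 25 + 10 * 0.3533568905 = 28.5335689
Then, compute burden:
B = k * D / 1000 = 28.5335689 * 168 / 1000
= 4793.639576 / 1000
= 4.7936 m


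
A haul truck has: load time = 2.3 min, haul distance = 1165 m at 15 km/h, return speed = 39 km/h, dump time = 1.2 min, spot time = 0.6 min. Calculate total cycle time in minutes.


Convert haul speed to m/min: 15 * 1000/60 = 250 m/min
Haul time = 1165 / 250 = 4.66 min
Convert return speed to m/min: 39 * 1000/60 = 650 m/min
Return time = 1165 / 650 = 1.792307692 min
Total cycle time:
= 2.3 + 4.66 + 1.2 + 1.792307692 + 0.6
= 10.5523 min

10.5523 min


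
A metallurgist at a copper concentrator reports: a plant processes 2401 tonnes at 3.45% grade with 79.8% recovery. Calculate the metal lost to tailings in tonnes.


16.7326 tonnes

Total metal in feed:
= 2401 * 3.45 / 100 = 82.8345 tonnes
Metal recovered:
= 82.8345 * 79.8 / 100 = 66.101931 tonnes
Metal lost to tailings:
= 82.8345 - 66.101931
= 16.7326 tonnes


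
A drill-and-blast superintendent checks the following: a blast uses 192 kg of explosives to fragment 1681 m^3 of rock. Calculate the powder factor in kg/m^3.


0.1142 kg/m^3

Powder factor = explosive mass / rock volume
= 192 / 1681
= 0.1142 kg/m^3


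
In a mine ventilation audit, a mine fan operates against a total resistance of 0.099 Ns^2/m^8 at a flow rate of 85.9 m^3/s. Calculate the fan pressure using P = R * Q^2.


730.5022 Pa

Compute Q^2:
Q^2 = 85.9^2 = 7378.81
Compute pressure:
P = R * Q^2 = 0.099 * 7378.81
= 730.5022 Pa


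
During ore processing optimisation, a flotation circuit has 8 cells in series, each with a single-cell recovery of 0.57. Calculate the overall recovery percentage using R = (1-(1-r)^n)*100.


99.8831%

Complement of single-cell recovery:
1 - r = 1 - 0.57 = 0.43
Raise to power n:
(1 - r)^8 = 0.43^8 = 0.001168820028
Overall recovery:
R = (1 - 0.001168820028) * 100
= 99.8831%


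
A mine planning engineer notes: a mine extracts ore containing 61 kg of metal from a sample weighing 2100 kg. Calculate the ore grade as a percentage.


2.9048%

Ore grade = (metal mass / ore mass) * 100
= (61 / 2100) * 100
= 0.02904761905 * 100
= 2.9048%


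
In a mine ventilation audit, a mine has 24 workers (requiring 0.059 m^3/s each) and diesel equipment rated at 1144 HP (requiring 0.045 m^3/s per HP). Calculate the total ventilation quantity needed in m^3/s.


Airflow for workers:
Q_people = 24 * 0.059 = 1.416 m^3/s
Airflow for diesel equipment:
Q_diesel = 1144 * 0.045 = 51.48 m^3/s
Total ventilation:
Q_total = 1.416 + 51.48
= 52.896 m^3/s

52.896 m^3/s


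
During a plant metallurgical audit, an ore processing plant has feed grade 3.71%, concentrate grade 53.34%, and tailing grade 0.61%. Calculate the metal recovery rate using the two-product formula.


Using the two-product formula:
R = 100 * c * (f - t) / (f * (c - t))
Numerator = 100 * 53.34 * (3.71 - 0.61)
= 100 * 53.34 * 3.1
= 16535.4
Denominator = 3.71 * (53.34 - 0.61)
= 3.71 * 52.73
= 195.6283
R = 16535.4 / 195.6283
= 84.5246%

84.5246%


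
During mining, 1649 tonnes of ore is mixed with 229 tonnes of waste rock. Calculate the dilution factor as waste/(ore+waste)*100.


Total material = ore + waste
= 1649 + 229 = 1878 tonnes
Dilution = waste / total * 100
= 229 / 1878 * 100
= 0.1219382322 * 100
= 12.1938%

12.1938%


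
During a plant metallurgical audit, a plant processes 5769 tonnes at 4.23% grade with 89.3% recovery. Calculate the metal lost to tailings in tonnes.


26.1111 tonnes

Total metal in feed:
= 5769 * 4.23 / 100 = 244.0287 tonnes
Metal recovered:
= 244.0287 * 89.3 / 100 = 217.9176291 tonnes
Metal lost to tailings:
= 244.0287 - 217.9176291
= 26.1111 tonnes


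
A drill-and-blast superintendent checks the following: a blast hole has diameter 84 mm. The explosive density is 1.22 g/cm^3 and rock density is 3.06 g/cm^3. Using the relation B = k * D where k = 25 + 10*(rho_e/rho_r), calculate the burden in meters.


First, compute k:
rho_e / rho_r = 1.22 / 3.06 = 0.3986928105
k = 25 + 10 * 0.3986928105 = 28.9869281
Then, compute burden:
B = k * D / 1000 = 28.9869281 * 84 / 1000
= 2434.901961 / 1000
= 2.4349 m

2.4349 m


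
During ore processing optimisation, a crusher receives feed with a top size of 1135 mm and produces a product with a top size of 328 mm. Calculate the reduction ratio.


Reduction ratio = feed size / product size
= 1135 / 328
= 3.4604

3.4604


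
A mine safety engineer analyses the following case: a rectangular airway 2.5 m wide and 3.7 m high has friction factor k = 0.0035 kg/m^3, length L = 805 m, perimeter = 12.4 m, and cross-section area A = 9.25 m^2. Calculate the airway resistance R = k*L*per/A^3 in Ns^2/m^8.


Compute the numerator:
k * L * per = 0.0035 * 805 * 12.4
= 34.937
Compute the denominator:
A^3 = 9.25^3 = 791.453125
Resistance:
R = 34.937 / 791.453125
= 0.0441 Ns^2/m^8

0.0441 Ns^2/m^8


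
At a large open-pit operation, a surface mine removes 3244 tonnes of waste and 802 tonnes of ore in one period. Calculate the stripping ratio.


4.0449

Stripping ratio = waste tonnage / ore tonnage
= 3244 / 802
= 4.0449


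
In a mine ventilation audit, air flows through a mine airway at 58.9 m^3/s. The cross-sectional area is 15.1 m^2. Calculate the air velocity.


3.9007 m/s

Velocity = flow rate / cross-sectional area
= 58.9 / 15.1
= 3.9007 m/s


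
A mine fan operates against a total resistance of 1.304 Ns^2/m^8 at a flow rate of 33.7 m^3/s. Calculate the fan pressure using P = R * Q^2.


1480.9398 Pa

Compute Q^2:
Q^2 = 33.7^2 = 1135.69
Compute pressure:
P = R * Q^2 = 1.304 * 1135.69
= 1480.9398 Pa


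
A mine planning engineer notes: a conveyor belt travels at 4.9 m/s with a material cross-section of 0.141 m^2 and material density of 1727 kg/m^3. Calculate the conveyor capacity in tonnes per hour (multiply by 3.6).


Volumetric flow = speed * area
= 4.9 * 0.141 = 0.6909 m^3/s
Mass flow = volumetric * density
= 0.6909 * 1727 = 1193.1843 kg/s
Convert to t/h: multiply by 3.6
Capacity = 1193.1843 * 3.6
= 4295.4635 t/h

4295.4635 t/h


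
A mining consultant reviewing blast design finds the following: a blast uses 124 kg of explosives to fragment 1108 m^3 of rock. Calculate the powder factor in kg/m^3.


Powder factor = explosive mass / rock volume
= 124 / 1108
= 0.1119 kg/m^3

0.1119 kg/m^3


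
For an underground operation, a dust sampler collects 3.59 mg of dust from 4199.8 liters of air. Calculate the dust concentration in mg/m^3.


Convert liters to m^3: 1 m^3 = 1000 L
Concentration = mass / volume * 1000
= 3.59 / 4199.8 * 1000
= 0.0008548026096 * 1000
= 0.8548 mg/m^3

0.8548 mg/m^3


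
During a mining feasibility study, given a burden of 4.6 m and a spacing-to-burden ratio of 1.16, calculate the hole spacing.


5.336 m

Spacing = burden * ratio
= 4.6 * 1.16
= 5.336 m


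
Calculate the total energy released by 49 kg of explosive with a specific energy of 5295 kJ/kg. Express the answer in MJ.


Energy = mass * specific_energy / 1000
= 49 * 5295 / 1000
= 259455 / 1000
= 259.455 MJ

259.455 MJ


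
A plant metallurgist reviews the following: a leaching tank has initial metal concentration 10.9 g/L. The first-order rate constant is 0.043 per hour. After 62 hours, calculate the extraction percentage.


93.047%

Compute the exponent:
-k * t = -0.043 * 62 = -2.666
Remaining concentration:
C = 10.9 * exp(-2.666)
= 10.9 * 0.06952978897
= 0.7578746997 g/L
Extracted = 10.9 - 0.7578746997 = 10.1421253 g/L
Extraction % = 10.1421253 / 10.9 * 100
= 93.047%


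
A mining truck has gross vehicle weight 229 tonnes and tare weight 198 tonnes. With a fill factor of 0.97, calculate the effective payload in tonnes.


30.07 tonnes

Maximum payload = gross - tare
= 229 - 198 = 31 tonnes
Effective payload = max payload * fill factor
= 31 * 0.97
= 30.07 tonnes


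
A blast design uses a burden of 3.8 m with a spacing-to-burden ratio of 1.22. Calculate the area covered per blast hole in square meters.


17.6168 m^2

First, find the spacing:
Spacing = burden * ratio = 3.8 * 1.22
= 4.636 m
Then, calculate the area:
Area = burden * spacing = 3.8 * 4.636
= 17.6168 m^2


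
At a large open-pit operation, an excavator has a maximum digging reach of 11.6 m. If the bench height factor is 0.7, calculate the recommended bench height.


8.12 m

Bench height = reach * factor
= 11.6 * 0.7
= 8.12 m


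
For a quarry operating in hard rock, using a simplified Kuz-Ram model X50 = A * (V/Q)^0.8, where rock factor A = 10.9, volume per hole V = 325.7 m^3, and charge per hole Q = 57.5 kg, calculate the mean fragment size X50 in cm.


Compute V/Q:
V/Q = 325.7 / 57.5 = 5.664347826
Raise to the power 0.8:
(V/Q)^0.8 = 5.664347826^0.8 = 4.004238446
Multiply by A:
X50 = 10.9 * 4.004238446
= 43.6462 cm

43.6462 cm


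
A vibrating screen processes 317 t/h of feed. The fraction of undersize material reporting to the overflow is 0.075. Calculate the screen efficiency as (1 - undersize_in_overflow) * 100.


92.5%

Screen efficiency = (1 - fraction of undersize in overflow) * 100
= (1 - 0.075) * 100
= 0.925 * 100
= 92.5%


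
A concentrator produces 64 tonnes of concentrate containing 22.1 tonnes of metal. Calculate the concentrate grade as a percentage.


Grade = (metal in concentrate / concentrate mass) * 100
= (22.1 / 64) * 100
= 0.3453125 * 100
= 34.5313%

34.5313%


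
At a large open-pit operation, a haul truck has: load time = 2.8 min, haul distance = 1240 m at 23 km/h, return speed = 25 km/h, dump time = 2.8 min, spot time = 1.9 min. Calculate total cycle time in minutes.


Convert haul speed to m/min: 23 * 1000/60 = 383.3333333 m/min
Haul time = 1240 / 383.3333333 = 3.234782609 min
Convert return speed to m/min: 25 * 1000/60 = 416.6666667 m/min
Return time = 1240 / 416.6666667 = 2.976 min
Total cycle time:
= 2.8 + 3.234782609 + 2.8 + 2.976 + 1.9
= 13.7108 min

13.7108 min


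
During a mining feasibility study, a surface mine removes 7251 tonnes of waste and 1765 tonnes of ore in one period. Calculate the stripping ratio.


Stripping ratio = waste tonnage / ore tonnage
= 7251 / 1765
= 4.1082

4.1082


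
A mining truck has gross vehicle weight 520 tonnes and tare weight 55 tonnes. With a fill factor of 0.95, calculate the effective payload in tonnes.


441.75 tonnes

Maximum payload = gross - tare
= 520 - 55 = 465 tonnes
Effective payload = max payload * fill factor
= 465 * 0.95
= 441.75 tonnes


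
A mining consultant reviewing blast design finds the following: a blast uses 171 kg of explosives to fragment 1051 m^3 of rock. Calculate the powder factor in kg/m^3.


0.1627 kg/m^3

Powder factor = explosive mass / rock volume
= 171 / 1051
= 0.1627 kg/m^3


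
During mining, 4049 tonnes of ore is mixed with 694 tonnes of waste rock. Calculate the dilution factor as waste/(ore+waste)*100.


14.6321%

Total material = ore + waste
= 4049 + 694 = 4743 tonnes
Dilution = waste / total * 100
= 694 / 4743 * 100
= 0.1463208939 * 100
= 14.6321%


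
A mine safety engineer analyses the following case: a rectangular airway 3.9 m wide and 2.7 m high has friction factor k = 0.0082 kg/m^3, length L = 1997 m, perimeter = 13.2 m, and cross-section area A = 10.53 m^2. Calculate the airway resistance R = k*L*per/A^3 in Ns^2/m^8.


0.1851 Ns^2/m^8

Compute the numerator:
k * L * per = 0.0082 * 1997 * 13.2
= 216.15528
Compute the denominator:
A^3 = 10.53^3 = 1167.575877
Resistance:
R = 216.15528 / 1167.575877
= 0.1851 Ns^2/m^8


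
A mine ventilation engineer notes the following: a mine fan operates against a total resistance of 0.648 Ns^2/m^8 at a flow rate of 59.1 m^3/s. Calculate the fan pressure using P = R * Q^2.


2263.3409 Pa

Compute Q^2:
Q^2 = 59.1^2 = 3492.81
Compute pressure:
P = R * Q^2 = 0.648 * 3492.81
= 2263.3409 Pa


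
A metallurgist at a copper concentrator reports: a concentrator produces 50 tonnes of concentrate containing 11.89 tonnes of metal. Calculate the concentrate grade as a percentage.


23.78%

Grade = (metal in concentrate / concentrate mass) * 100
= (11.89 / 50) * 100
= 0.2378 * 100
= 23.78%


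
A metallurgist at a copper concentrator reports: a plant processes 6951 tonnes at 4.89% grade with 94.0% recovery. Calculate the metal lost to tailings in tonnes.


20.3942 tonnes

Total metal in feed:
= 6951 * 4.89 / 100 = 339.9039 tonnes
Metal recovered:
= 339.9039 * 94.0 / 100 = 319.509666 tonnes
Metal lost to tailings:
= 339.9039 - 319.509666
= 20.3942 tonnes


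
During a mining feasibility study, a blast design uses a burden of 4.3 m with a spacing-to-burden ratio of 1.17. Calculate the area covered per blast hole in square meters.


21.6333 m^2

First, find the spacing:
Spacing = burden * ratio = 4.3 * 1.17
= 5.031 m
Then, calculate the area:
Area = burden * spacing = 4.3 * 5.031
= 21.6333 m^2


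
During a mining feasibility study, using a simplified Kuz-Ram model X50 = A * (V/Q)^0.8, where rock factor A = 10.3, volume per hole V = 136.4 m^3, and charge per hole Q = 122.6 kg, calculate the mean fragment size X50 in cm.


Compute V/Q:
V/Q = 136.4 / 122.6 = 1.112561175
Raise to the power 0.8:
(V/Q)^0.8 = 1.112561175^0.8 = 1.089078338
Multiply by A:
X50 = 10.3 * 1.089078338
= 11.2175 cm

11.2175 cm


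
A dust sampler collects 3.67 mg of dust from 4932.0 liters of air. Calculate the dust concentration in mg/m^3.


Convert liters to m^3: 1 m^3 = 1000 L
Concentration = mass / volume * 1000
= 3.67 / 4932.0 * 1000
= 0.0007441200324 * 1000
= 0.7441 mg/m^3

0.7441 mg/m^3


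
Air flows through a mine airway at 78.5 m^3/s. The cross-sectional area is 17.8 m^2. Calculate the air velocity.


Velocity = flow rate / cross-sectional area
= 78.5 / 17.8
= 4.4101 m/s

4.4101 m/s


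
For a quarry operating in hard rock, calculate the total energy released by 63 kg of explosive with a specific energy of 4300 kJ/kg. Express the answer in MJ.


270.9 MJ

Energy = mass * specific_energy / 1000
= 63 * 4300 / 1000
= 270900 / 1000
= 270.9 MJ


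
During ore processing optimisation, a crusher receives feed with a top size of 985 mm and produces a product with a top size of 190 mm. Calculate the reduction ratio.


Reduction ratio = feed size / product size
= 985 / 190
= 5.1842

5.1842


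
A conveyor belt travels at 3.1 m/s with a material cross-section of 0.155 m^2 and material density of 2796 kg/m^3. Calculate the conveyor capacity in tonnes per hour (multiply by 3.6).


Volumetric flow = speed * area
= 3.1 * 0.155 = 0.4805 m^3/s
Mass flow = volumetric * density
= 0.4805 * 2796 = 1343.478 kg/s
Convert to t/h: multiply by 3.6
Capacity = 1343.478 * 3.6
= 4836.5208 t/h

4836.5208 t/h


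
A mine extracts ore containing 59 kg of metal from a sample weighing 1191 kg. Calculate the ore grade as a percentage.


4.9538%

Ore grade = (metal mass / ore mass) * 100
= (59 / 1191) * 100
= 0.04953820319 * 100
= 4.9538%


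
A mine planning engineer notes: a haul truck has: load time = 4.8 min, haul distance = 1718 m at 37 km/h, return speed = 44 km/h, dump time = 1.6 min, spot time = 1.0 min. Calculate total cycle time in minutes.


12.5287 min

Convert haul speed to m/min: 37 * 1000/60 = 616.6666667 m/min
Haul time = 1718 / 616.6666667 = 2.785945946 min
Convert return speed to m/min: 44 * 1000/60 = 733.3333333 m/min
Return time = 1718 / 733.3333333 = 2.342727273 min
Total cycle time:
= 4.8 + 2.785945946 + 1.6 + 2.342727273 + 1.0
= 12.5287 min


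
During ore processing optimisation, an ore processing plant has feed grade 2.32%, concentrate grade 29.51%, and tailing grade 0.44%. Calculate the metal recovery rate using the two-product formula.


82.261%

Using the two-product formula:
R = 100 * c * (f - t) / (f * (c - t))
Numerator = 100 * 29.51 * (2.32 - 0.44)
= 100 * 29.51 * 1.88
= 5547.88
Denominator = 2.32 * (29.51 - 0.44)
= 2.32 * 29.07
= 67.4424
R = 5547.88 / 67.4424
= 82.261%


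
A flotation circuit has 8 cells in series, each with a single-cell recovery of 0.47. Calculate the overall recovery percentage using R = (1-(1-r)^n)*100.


99.3774%

Complement of single-cell recovery:
1 - r = 1 - 0.47 = 0.53
Raise to power n:
(1 - r)^8 = 0.53^8 = 0.006225969041
Overall recovery:
R = (1 - 0.006225969041) * 100
= 99.3774%


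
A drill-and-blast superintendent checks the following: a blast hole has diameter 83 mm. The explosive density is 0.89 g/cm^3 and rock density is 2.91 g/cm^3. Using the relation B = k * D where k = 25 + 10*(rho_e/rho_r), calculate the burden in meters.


2.3288 m

First, compute k:
rho_e / rho_r = 0.89 / 2.91 = 0.3058419244
k = 25 + 10 * 0.3058419244 = 28.05841924
Then, compute burden:
B = k * D / 1000 = 28.05841924 * 83 / 1000
= 2328.848797 / 1000
= 2.3288 m


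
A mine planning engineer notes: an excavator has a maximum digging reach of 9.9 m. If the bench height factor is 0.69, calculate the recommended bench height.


6.831 m

Bench height = reach * factor
= 9.9 * 0.69
= 6.831 m


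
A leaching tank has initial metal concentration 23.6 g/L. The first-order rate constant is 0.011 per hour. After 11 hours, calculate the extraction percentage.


Compute the exponent:
-k * t = -0.011 * 11 = -0.121
Remaining concentration:
C = 23.6 * exp(-0.121)
= 23.6 * 0.8860339596
= 20.91040145 g/L
Extracted = 23.6 - 20.91040145 = 2.689598554 g/L
Extraction % = 2.689598554 / 23.6 * 100
= 11.3966%

11.3966%


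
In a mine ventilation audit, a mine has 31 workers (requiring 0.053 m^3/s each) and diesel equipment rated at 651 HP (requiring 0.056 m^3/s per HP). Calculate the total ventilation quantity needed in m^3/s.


Airflow for workers:
Q_people = 31 * 0.053 = 1.643 m^3/s
Airflow for diesel equipment:
Q_diesel = 651 * 0.056 = 36.456 m^3/s
Total ventilation:
Q_total = 1.643 + 36.456
= 38.099 m^3/s

38.099 m^3/s


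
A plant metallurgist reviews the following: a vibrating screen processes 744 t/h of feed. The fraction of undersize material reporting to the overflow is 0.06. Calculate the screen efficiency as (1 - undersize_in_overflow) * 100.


94.0%

Screen efficiency = (1 - fraction of undersize in overflow) * 100
= (1 - 0.06) * 100
= 0.94 * 100
= 94.0%


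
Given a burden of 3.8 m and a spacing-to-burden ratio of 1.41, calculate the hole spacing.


Spacing = burden * ratio
= 3.8 * 1.41
= 5.358 m

5.358 m


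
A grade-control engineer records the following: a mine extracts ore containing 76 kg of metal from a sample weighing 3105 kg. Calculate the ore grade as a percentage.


2.4477%

Ore grade = (metal mass / ore mass) * 100
= (76 / 3105) * 100
= 0.02447665056 * 100
= 2.4477%


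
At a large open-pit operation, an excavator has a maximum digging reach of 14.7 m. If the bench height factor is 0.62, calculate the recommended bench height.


Bench height = reach * factor
= 14.7 * 0.62
= 9.114 m

9.114 m


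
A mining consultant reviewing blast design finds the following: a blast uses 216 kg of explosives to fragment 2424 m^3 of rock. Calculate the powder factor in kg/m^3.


0.0891 kg/m^3

Powder factor = explosive mass / rock volume
= 216 / 2424
= 0.0891 kg/m^3


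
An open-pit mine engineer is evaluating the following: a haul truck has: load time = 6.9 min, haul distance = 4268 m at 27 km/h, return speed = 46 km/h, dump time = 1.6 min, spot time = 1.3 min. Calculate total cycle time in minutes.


24.8514 min

Convert haul speed to m/min: 27 * 1000/60 = 450 m/min
Haul time = 4268 / 450 = 9.484444444 min
Convert return speed to m/min: 46 * 1000/60 = 766.6666667 m/min
Return time = 4268 / 766.6666667 = 5.566956522 min
Total cycle time:
= 6.9 + 9.484444444 + 1.6 + 5.566956522 + 1.3
= 24.8514 min


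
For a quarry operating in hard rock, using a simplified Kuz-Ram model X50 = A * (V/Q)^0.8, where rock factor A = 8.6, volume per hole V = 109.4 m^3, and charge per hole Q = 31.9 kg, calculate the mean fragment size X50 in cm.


23.0505 cm

Compute V/Q:
V/Q = 109.4 / 31.9 = 3.429467085
Raise to the power 0.8:
(V/Q)^0.8 = 3.429467085^0.8 = 2.680287069
Multiply by A:
X50 = 8.6 * 2.680287069
= 23.0505 cm


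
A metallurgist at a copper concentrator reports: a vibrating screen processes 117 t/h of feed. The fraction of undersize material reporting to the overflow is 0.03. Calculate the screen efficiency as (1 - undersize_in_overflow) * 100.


97.0%

Screen efficiency = (1 - fraction of undersize in overflow) * 100
= (1 - 0.03) * 100
= 0.97 * 100
= 97.0%


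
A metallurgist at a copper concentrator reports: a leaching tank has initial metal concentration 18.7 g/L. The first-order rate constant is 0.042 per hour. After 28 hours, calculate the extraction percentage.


Compute the exponent:
-k * t = -0.042 * 28 = -1.176
Remaining concentration:
C = 18.7 * exp(-1.176)
= 18.7 * 0.3085103151
= 5.769142892 g/L
Extracted = 18.7 - 5.769142892 = 12.93085711 g/L
Extraction % = 12.93085711 / 18.7 * 100
= 69.149%

69.149%


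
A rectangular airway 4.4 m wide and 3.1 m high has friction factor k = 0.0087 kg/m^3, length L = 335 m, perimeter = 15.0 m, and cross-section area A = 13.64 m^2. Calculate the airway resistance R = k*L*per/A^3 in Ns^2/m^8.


0.0172 Ns^2/m^8

Compute the numerator:
k * L * per = 0.0087 * 335 * 15.0
= 43.7175
Compute the denominator:
A^3 = 13.64^3 = 2537.716544
Resistance:
R = 43.7175 / 2537.716544
= 0.0172 Ns^2/m^8
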